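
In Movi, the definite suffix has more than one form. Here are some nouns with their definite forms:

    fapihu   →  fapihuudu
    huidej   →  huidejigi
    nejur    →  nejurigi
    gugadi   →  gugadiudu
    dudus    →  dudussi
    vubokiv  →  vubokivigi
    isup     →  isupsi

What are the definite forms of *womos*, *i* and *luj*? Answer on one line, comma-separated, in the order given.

The alternation tracks the final sound of the stem — -si when the stem ends in a voiceless consonant (*dudus*, *isup*); -igi when the stem ends in a voiced consonant (*huidej*, *nejur*, *vubokiv*); -udu when the stem ends in a vowel (*fapihu*, *gugadi*).
The final sound of *womos* is /s/, which is a voiceless consonant, so the suffix is -si, giving *womossi*.
Since the final sound of *i* is /i/ (a vowel), it takes -udu, giving *iudu*.
*luj*: final sound = /j/, a voiced consonant → -igi → *lujigi*.

womossi, iudu, lujigi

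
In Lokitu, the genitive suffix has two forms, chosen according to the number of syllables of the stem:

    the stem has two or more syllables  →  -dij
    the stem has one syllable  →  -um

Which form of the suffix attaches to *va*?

*va* (one syllable) → -um.

-um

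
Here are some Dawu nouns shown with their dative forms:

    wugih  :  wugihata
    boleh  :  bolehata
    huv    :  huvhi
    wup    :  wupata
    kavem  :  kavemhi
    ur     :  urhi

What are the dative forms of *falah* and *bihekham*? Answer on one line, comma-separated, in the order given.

The suffix is conditioned by the final consonant: -ata when the stem ends in a voiceless consonant (*wugih*, *boleh*, *wup*); -hi when the stem ends in a voiced consonant (*huv*, *kavem*, *ur*).
*falah*: final consonant = /h/, voiceless → -ata → *falahata*.
Since the final consonant of *bihekham* is /m/ (voiced), it takes -hi, giving *bihekhamhi*.

falahata, bihekhamhi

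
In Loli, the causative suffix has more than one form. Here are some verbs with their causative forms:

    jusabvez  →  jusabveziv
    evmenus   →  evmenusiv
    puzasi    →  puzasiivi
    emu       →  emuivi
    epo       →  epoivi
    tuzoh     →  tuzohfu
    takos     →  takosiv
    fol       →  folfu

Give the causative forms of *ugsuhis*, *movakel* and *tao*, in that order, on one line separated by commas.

ugsuhisiv, movakelfu, taoivi

The alternation tracks the final sound of the stem — -iv when the stem ends in a sibilant (*jusabvez*, *evmenus*, *takos*); -fu when the stem ends in a non-sibilant consonant (*tuzoh*, *fol*); -ivi when the stem ends in a vowel (*puzasi*, *emu*, *epo*).
*ugsuhis*: final sound = /s/, a sibilant → -iv → *ugsuhisiv*.
The final sound of *movakel* is /l/, which is a non-sibilant consonant, so the suffix is -fu, giving *movakelfu*.
Since the final sound of *tao* is /o/ (a vowel), it takes -ivi, giving *taoivi*.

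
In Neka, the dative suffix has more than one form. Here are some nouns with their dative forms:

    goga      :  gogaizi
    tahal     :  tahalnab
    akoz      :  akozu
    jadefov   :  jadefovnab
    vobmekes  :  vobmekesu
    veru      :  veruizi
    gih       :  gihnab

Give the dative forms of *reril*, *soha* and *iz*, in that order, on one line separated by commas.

rerilnab, sohaizi, izu

The suffix is conditioned by the final sound: -u when the stem ends in a sibilant (*akoz*, *vobmekes*); -nab when the stem ends in a non-sibilant consonant (*tahal*, *jadefov*, *gih*); -izi when the stem ends in a vowel (*goga*, *veru*).
*reril*: final sound = /l/, a non-sibilant consonant → -nab → *rerilnab*.
*soha*: final sound = /a/, a vowel → -izi → *sohaizi*.
*iz* — final sound /z/ (a sibilant) → -u → *izu*.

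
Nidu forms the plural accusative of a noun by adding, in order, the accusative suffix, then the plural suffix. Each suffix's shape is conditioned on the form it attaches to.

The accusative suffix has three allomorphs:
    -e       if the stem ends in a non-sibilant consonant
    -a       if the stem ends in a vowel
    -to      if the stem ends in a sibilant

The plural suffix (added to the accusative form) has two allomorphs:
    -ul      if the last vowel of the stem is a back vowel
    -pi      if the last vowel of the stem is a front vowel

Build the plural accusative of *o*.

Since the final sound of *o* is /o/ (a vowel), it takes -a, giving *oa*.
Since the last vowel of the accusative form *oa* is /a/ (a back vowel), it takes -ul, giving *oaul*.

oaul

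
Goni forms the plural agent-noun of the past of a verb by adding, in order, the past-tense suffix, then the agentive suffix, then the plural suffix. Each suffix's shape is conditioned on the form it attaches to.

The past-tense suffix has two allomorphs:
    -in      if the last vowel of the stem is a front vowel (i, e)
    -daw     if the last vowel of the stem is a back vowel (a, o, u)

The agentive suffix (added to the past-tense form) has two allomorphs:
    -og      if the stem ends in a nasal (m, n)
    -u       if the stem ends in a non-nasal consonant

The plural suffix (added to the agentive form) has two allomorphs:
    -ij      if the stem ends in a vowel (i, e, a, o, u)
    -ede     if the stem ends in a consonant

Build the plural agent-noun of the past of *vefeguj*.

*vefeguj* — last vowel /u/ (a back vowel) → -daw → *vefegujdaw*.
The past-tense form *vefegujdaw*: final consonant = /w/, non-nasal → -u → *vefegujdawu*.
Since the final sound of the agentive form *vefegujdawu* is /u/ (a vowel), it takes -ij, giving *vefegujdawuij*.

vefegujdawuij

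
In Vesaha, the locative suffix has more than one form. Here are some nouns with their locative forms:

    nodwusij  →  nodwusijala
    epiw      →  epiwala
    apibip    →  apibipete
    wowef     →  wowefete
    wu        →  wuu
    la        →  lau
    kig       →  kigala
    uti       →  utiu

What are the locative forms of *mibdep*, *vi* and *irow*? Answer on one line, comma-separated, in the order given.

mibdepete, viu, irowala

The suffix is conditioned by the final sound: -ete when the stem ends in a voiceless consonant (*apibip*, *wowef*); -ala when the stem ends in a voiced consonant (*nodwusij*, *epiw*, *kig*); -u when the stem ends in a vowel (*wu*, *la*, *uti*).
*mibdep* — final sound /p/ (a voiceless consonant) → -ete → *mibdepete*.
*vi* — final sound /i/ (a vowel) → -u → *viu*.
*irow* — final sound /w/ (a voiced consonant) → -ala → *irowala*.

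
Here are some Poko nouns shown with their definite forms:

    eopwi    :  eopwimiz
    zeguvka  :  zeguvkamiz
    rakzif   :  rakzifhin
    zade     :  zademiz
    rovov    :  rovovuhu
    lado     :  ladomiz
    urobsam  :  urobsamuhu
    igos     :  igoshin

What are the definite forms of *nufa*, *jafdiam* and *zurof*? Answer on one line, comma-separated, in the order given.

nufamiz, jafdiamuhu, zurofhin

The pattern is voicing of the final sound: -hin when the stem ends in a voiceless consonant (*rakzif*, *igos*); -uhu when the stem ends in a voiced consonant (*rovov*, *urobsam*); -miz when the stem ends in a vowel (*eopwi*, *zeguvka*, *zade*, *lado*).
Since the final sound of *nufa* is /a/ (a vowel), it takes -miz, giving *nufamiz*.
*jafdiam*: final sound = /m/, a voiced consonant → -uhu → *jafdiamuhu*.
The final sound of *zurof* is /f/, which is a voiceless consonant, so the suffix is -hin, giving *zurofhin*.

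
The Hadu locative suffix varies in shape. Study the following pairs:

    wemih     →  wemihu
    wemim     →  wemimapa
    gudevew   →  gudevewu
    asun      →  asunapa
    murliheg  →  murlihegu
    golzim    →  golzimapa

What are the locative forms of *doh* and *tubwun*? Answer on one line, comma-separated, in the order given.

dohu, tubwunapa

The alternation tracks the final consonant of the stem — -apa when the stem ends in a nasal (*wemim*, *asun*, *golzim*); -u when the stem ends in a non-nasal consonant (*wemih*, *gudevew*, *murliheg*).
*doh*: final consonant = /h/, non-nasal → -u → *dohu*.
*tubwun* — final consonant /n/ (a nasal) → -apa → *tubwunapa*.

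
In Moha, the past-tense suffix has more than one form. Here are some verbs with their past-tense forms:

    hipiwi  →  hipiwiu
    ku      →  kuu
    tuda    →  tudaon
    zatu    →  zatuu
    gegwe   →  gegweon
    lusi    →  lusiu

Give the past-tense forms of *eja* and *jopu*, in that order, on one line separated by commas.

ejaon, jopuu

The alternation tracks the last vowel of the stem — -u when the last vowel of the stem is a high vowel (*hipiwi*, *ku*, *zatu*, *lusi*); -on when the last vowel of the stem is a non-high vowel (*tuda*, *gegwe*).
Since the last vowel of *eja* is /a/ (a non-high vowel), it takes -on, giving *ejaon*.
*jopu*: last vowel = /u/, a high vowel → -u → *jopuu*.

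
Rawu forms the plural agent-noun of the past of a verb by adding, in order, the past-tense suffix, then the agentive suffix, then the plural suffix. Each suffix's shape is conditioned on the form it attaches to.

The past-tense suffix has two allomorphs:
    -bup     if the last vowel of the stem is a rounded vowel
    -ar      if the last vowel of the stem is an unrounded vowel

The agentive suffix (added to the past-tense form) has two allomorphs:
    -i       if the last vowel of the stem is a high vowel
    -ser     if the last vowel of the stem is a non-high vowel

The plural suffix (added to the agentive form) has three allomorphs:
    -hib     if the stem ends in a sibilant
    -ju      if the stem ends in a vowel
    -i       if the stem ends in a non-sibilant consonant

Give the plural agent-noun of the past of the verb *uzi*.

uziarseri

Since the last vowel of *uzi* is /i/ (an unrounded vowel), it takes -ar, giving *uziar*.
The past-tense form *uziar* — last vowel /a/ (a non-high vowel) → -ser → *uziarser*.
The agentive form *uziarser*: final sound = /r/, a non-sibilant consonant → -i → *uziarseri*.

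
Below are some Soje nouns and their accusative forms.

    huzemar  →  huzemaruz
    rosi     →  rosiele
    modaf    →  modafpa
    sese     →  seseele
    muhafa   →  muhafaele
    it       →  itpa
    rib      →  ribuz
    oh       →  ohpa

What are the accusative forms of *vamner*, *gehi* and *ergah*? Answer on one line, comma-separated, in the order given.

vamneruz, gehiele, ergahpa

The pattern is voicing of the final sound: -pa when the stem ends in a voiceless consonant (*modaf*, *it*, *oh*); -uz when the stem ends in a voiced consonant (*huzemar*, *rib*); -ele when the stem ends in a vowel (*rosi*, *sese*, *muhafa*).
*vamner*: final sound = /r/, a voiced consonant → -uz → *vamneruz*.
The final sound of *gehi* is /i/, which is a vowel, so the suffix is -ele, giving *gehiele*.
*ergah* — final sound /h/ (a voiceless consonant) → -pa → *ergahpa*.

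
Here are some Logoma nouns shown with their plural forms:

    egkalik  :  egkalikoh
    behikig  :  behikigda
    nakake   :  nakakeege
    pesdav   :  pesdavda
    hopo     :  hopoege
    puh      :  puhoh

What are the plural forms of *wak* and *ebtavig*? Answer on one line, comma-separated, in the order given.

The alternation tracks the final sound of the stem — -oh when the stem ends in a voiceless consonant (*egkalik*, *puh*); -da when the stem ends in a voiced consonant (*behikig*, *pesdav*); -ege when the stem ends in a vowel (*nakake*, *hopo*).
*wak* — final sound /k/ (a voiceless consonant) → -oh → *wakoh*.
*ebtavig*: final sound = /g/, a voiced consonant → -da → *ebtavigda*.

wakoh, ebtavigda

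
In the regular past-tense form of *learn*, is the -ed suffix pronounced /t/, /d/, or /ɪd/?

/d/

The stem *learn* ends in a voiced sound other than /d/.
The -ed suffix is realized as /ɪd/ after /t, d/; as /t/ after other voiceless consonants; and as /d/ after other voiced sounds.
So -ed on *learn* is pronounced /d/.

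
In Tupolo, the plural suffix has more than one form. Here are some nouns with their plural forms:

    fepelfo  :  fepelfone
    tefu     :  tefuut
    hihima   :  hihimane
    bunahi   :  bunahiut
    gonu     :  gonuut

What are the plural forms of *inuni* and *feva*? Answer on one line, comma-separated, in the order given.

inuniut, fevane

The pattern is height harmony: -ut when the last vowel of the stem is a high vowel (*tefu*, *bunahi*, *gonu*); -ne when the last vowel of the stem is a non-high vowel (*fepelfo*, *hihima*).
Since the last vowel of *inuni* is /i/ (a high vowel), it takes -ut, giving *inuniut*.
The last vowel of *feva* is /a/, which is a non-high vowel, so the suffix is -ne, giving *fevane*.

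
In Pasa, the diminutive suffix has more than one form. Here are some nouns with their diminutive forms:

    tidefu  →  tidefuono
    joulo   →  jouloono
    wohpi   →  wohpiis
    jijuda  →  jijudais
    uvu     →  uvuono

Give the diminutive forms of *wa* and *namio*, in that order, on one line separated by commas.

wais, namioono

Looking at the last vowel of each stem: -ono when the last vowel of the stem is a rounded vowel (*tidefu*, *joulo*, *uvu*); -is when the last vowel of the stem is an unrounded vowel (*wohpi*, *jijuda*).
Since the last vowel of *wa* is /a/ (an unrounded vowel), it takes -is, giving *wais*.
The last vowel of *namio* is /o/, which is a rounded vowel, so the suffix is -ono, giving *namioono*.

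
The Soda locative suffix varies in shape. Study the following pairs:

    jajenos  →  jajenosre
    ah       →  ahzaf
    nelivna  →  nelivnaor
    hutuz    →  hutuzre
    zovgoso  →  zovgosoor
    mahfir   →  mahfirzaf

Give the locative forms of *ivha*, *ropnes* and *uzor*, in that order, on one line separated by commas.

ivhaor, ropnesre, uzorzaf

Looking at the final sound of each stem: -re when the stem ends in a sibilant (*jajenos*, *hutuz*); -zaf when the stem ends in a non-sibilant consonant (*ah*, *mahfir*); -or when the stem ends in a vowel (*nelivna*, *zovgoso*).
*ivha* — final sound /a/ (a vowel) → -or → *ivhaor*.
*ropnes*: final sound = /s/, a sibilant → -re → *ropnesre*.
The final sound of *uzor* is /r/, which is a non-sibilant consonant, so the suffix is -zaf, giving *uzorzaf*.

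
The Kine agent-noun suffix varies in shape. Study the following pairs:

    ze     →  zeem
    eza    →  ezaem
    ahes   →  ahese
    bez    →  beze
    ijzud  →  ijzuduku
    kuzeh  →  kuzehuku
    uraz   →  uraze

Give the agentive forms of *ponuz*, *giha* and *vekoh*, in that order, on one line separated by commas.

ponuze, gihaem, vekohuku

The pattern is sibilance of the final sound: -e when the stem ends in a sibilant (*ahes*, *bez*, *uraz*); -uku when the stem ends in a non-sibilant consonant (*ijzud*, *kuzeh*); -em when the stem ends in a vowel (*ze*, *eza*).
*ponuz*: final sound = /z/, a sibilant → -e → *ponuze*.
The final sound of *giha* is /a/, which is a vowel, so the suffix is -em, giving *gihaem*.
*vekoh*: final sound = /h/, a non-sibilant consonant → -uku → *vekohuku*.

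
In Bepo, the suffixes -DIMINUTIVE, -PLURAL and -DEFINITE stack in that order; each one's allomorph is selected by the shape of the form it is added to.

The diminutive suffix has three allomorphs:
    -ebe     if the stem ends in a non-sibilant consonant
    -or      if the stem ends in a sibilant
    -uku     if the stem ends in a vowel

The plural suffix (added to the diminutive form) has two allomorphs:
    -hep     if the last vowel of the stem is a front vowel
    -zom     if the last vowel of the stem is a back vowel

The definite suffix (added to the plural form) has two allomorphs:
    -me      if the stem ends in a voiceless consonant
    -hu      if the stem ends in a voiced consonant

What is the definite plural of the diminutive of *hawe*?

*hawe*: final sound = /e/, a vowel → -uku → *haweuku*.
The last vowel of the diminutive form *haweuku* is /u/, which is a back vowel, so the plural suffix is -zom, giving *haweukuzom*.
Since the final consonant of the plural form *haweukuzom* is /m/ (voiced), it takes -hu, giving *haweukuzomhu*.

haweukuzomhu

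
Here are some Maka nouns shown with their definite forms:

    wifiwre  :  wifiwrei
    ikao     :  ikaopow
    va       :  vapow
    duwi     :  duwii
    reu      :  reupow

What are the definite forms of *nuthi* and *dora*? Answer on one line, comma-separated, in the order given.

nuthii, dorapow

The alternation tracks the last vowel of the stem — -i when the last vowel of the stem is a front vowel (*wifiwre*, *duwi*); -pow when the last vowel of the stem is a back vowel (*ikao*, *va*, *reu*).
*nuthi*: last vowel = /i/, a front vowel → -i → *nuthii*.
*dora* — last vowel /a/ (a back vowel) → -pow → *dorapow*.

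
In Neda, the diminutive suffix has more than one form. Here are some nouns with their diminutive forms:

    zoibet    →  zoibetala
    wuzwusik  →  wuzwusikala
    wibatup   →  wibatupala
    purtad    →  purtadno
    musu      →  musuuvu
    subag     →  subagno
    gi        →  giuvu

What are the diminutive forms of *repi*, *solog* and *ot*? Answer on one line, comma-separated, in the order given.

repiuvu, sologno, otala

The alternation tracks the final sound of the stem — -ala when the stem ends in a voiceless consonant (*zoibet*, *wuzwusik*, *wibatup*); -no when the stem ends in a voiced consonant (*purtad*, *subag*); -uvu when the stem ends in a vowel (*musu*, *gi*).
*repi* — final sound /i/ (a vowel) → -uvu → *repiuvu*.
*solog*: final sound = /g/, a voiced consonant → -no → *sologno*.
The final sound of *ot* is /t/, which is a voiceless consonant, so the suffix is -ala, giving *otala*.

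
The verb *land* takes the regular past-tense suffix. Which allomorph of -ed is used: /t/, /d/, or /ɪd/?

/ɪd/

The stem *land* ends in /t/ or /d/.
The -ed suffix is realized as /ɪd/ after /t, d/; as /t/ after other voiceless consonants; and as /d/ after other voiced sounds.
So -ed on *land* is pronounced /ɪd/.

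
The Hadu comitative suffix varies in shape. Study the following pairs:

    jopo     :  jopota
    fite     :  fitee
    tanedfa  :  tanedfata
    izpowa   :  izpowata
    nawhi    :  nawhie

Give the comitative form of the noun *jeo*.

jeota

Looking at the last vowel of each stem: -e when the last vowel of the stem is a front vowel (*fite*, *nawhi*); -ta when the last vowel of the stem is a back vowel (*jopo*, *tanedfa*, *izpowa*).
*jeo* — last vowel /o/ (a back vowel) → -ta → *jeota*.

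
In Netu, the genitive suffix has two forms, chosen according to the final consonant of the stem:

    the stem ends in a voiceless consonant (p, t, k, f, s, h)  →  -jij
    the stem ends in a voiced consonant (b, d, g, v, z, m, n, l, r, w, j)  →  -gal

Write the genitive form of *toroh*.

torohjij

*toroh*: final consonant = /h/, voiceless → -jij → *torohjij*.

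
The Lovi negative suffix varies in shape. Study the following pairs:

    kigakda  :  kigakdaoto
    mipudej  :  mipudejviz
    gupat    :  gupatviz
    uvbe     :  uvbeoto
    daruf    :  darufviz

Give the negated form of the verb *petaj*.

petajviz

The suffix is conditioned by the final sound: -viz when the stem ends in a consonant (*mipudej*, *gupat*, *daruf*); -oto when the stem ends in a vowel (*kigakda*, *uvbe*).
*petaj* — final sound /j/ (a consonant) → -viz → *petajviz*.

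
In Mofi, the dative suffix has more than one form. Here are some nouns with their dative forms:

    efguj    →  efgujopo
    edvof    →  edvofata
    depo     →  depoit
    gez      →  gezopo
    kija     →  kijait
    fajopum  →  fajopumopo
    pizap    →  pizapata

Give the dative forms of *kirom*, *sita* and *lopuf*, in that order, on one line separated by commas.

kiromopo, sitait, lopufata

The suffix is conditioned by the final sound: -ata when the stem ends in a voiceless consonant (*edvof*, *pizap*); -opo when the stem ends in a voiced consonant (*efguj*, *gez*, *fajopum*); -it when the stem ends in a vowel (*depo*, *kija*).
*kirom* — final sound /m/ (a voiced consonant) → -opo → *kiromopo*.
*sita* — final sound /a/ (a vowel) → -it → *sitait*.
*lopuf* — final sound /f/ (a voiceless consonant) → -ata → *lopufata*.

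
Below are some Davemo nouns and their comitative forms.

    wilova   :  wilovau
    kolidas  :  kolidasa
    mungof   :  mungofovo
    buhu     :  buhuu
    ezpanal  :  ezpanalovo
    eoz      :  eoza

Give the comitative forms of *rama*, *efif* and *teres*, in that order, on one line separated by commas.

ramau, efifovo, teresa

The suffix is conditioned by the final sound: -a when the stem ends in a sibilant (*kolidas*, *eoz*); -ovo when the stem ends in a non-sibilant consonant (*mungof*, *ezpanal*); -u when the stem ends in a vowel (*wilova*, *buhu*).
Since the final sound of *rama* is /a/ (a vowel), it takes -u, giving *ramau*.
Since the final sound of *efif* is /f/ (a non-sibilant consonant), it takes -ovo, giving *efifovo*.
*teres* — final sound /s/ (a sibilant) → -a → *teresa*.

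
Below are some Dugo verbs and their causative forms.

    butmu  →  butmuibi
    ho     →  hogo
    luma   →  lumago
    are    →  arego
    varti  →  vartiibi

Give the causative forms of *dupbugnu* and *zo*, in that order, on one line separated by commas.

The alternation tracks the last vowel of the stem — -ibi when the last vowel of the stem is a high vowel (*butmu*, *varti*); -go when the last vowel of the stem is a non-high vowel (*ho*, *luma*, *are*).
*dupbugnu*: last vowel = /u/, a high vowel → -ibi → *dupbugnuibi*.
The last vowel of *zo* is /o/, which is a non-high vowel, so the suffix is -go, giving *zogo*.

dupbugnuibi, zogo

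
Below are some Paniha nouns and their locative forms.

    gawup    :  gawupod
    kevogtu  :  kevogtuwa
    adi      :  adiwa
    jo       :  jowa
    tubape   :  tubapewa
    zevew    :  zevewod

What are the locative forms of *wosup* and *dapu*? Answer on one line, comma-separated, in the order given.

wosupod, dapuwa

The pattern is consonant vs. vowel: -od when the stem ends in a consonant (*gawup*, *zevew*); -wa when the stem ends in a vowel (*kevogtu*, *adi*, *jo*, *tubape*).
*wosup*: final sound = /p/, a consonant → -od → *wosupod*.
*dapu* — final sound /u/ (a vowel) → -wa → *dapuwa*.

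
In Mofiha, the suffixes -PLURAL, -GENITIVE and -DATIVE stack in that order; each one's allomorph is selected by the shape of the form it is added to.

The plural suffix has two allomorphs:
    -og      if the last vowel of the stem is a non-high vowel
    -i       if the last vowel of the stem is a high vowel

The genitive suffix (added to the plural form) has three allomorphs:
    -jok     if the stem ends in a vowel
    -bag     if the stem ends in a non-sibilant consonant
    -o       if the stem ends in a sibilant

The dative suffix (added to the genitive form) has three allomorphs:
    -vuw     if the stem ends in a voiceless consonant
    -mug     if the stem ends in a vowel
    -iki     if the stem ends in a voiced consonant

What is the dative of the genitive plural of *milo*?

Since the last vowel of *milo* is /o/ (a non-high vowel), it takes -og, giving *miloog*.
The plural form *miloog*: final sound = /g/, a non-sibilant consonant → -bag → *miloogbag*.
The final sound of the genitive form *miloogbag* is /g/, which is a voiced consonant, so the dative suffix is -iki, giving *miloogbagiki*.

miloogbagiki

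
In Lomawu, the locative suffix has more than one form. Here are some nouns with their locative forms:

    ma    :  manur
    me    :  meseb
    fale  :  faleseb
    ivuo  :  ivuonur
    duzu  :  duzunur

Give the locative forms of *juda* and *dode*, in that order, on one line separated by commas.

judanur, dodeseb

The pattern is front/back vowel harmony: -seb when the last vowel of the stem is a front vowel (*me*, *fale*); -nur when the last vowel of the stem is a back vowel (*ma*, *ivuo*, *duzu*).
The last vowel of *juda* is /a/, which is a back vowel, so the suffix is -nur, giving *judanur*.
*dode*: last vowel = /e/, a front vowel → -seb → *dodeseb*.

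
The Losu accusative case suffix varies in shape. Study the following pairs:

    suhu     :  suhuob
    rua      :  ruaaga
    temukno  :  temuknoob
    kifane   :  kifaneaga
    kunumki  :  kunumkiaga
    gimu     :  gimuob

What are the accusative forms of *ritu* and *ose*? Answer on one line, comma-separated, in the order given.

The alternation tracks the last vowel of the stem — -ob when the last vowel of the stem is a rounded vowel (*suhu*, *temukno*, *gimu*); -aga when the last vowel of the stem is an unrounded vowel (*rua*, *kifane*, *kunumki*).
*ritu*: last vowel = /u/, a rounded vowel → -ob → *rituob*.
Since the last vowel of *ose* is /e/ (an unrounded vowel), it takes -aga, giving *oseaga*.

rituob, oseaga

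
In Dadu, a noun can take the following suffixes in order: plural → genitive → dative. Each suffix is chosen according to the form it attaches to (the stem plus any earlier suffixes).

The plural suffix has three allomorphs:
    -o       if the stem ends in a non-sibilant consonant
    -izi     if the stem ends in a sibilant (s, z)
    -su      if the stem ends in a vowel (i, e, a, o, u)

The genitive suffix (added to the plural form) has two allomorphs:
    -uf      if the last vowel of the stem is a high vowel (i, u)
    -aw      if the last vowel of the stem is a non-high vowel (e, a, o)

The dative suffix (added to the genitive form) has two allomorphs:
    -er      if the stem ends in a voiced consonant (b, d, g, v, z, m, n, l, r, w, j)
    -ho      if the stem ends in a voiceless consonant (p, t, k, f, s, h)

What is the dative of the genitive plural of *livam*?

Since the final sound of *livam* is /m/ (a non-sibilant consonant), it takes -o, giving *livamo*.
The plural form *livamo* — last vowel /o/ (a non-high vowel) → -aw → *livamoaw*.
The genitive form *livamoaw*: final consonant = /w/, voiced → -er → *livamoawer*.

livamoawer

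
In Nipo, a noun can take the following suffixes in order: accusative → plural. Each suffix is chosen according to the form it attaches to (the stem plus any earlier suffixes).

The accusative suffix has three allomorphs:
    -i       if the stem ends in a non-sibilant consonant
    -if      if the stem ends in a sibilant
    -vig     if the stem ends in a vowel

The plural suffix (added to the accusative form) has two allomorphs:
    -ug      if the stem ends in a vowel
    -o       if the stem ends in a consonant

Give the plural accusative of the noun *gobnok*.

*gobnok*: final sound = /k/, a non-sibilant consonant → -i → *gobnoki*.
Since the final sound of the accusative form *gobnoki* is /i/ (a vowel), it takes -ug, giving *gobnokiug*.

gobnokiug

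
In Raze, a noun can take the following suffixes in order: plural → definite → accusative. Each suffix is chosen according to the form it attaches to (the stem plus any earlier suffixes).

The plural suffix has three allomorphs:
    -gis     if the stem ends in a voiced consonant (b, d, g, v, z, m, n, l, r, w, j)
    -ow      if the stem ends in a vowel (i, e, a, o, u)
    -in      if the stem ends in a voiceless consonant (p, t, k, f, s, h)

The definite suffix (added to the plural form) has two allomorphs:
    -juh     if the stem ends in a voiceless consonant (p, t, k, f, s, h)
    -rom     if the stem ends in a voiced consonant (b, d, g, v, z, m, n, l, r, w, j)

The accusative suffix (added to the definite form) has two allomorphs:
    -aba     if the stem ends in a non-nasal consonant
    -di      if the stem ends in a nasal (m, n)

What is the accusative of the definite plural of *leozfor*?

*leozfor* — final sound /r/ (a voiced consonant) → -gis → *leozforgis*.
The final consonant of the plural form *leozforgis* is /s/, which is voiceless, so the definite suffix is -juh, giving *leozforgisjuh*.
The final consonant of the definite form *leozforgisjuh* is /h/, which is non-nasal, so the accusative suffix is -aba, giving *leozforgisjuhaba*.

leozforgisjuhaba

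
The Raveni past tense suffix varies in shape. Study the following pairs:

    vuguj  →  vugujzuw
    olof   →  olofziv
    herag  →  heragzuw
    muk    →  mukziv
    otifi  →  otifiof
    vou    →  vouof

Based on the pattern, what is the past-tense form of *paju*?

The suffix is conditioned by the final sound: -ziv when the stem ends in a voiceless consonant (*olof*, *muk*); -zuw when the stem ends in a voiced consonant (*vuguj*, *herag*); -of when the stem ends in a vowel (*otifi*, *vou*).
*paju*: final sound = /u/, a vowel → -of → *pajuof*.

pajuof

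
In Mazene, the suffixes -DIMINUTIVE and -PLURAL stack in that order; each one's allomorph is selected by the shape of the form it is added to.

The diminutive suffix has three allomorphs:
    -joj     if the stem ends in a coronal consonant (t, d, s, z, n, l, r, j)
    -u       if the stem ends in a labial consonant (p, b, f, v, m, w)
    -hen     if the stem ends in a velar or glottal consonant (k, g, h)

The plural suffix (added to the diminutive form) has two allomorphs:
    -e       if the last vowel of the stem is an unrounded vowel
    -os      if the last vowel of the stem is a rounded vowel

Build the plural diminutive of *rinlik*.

rinlikhene

Since the final consonant of *rinlik* is /k/ (velar/glottal), it takes -hen, giving *rinlikhen*.
The last vowel of the diminutive form *rinlikhen* is /e/, which is an unrounded vowel, so the plural suffix is -e, giving *rinlikhene*.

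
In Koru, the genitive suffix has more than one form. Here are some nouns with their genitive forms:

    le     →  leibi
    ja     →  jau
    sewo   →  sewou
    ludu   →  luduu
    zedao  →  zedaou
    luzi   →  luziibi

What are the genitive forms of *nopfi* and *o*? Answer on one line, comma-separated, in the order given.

The alternation tracks the last vowel of the stem — -ibi when the last vowel of the stem is a front vowel (*le*, *luzi*); -u when the last vowel of the stem is a back vowel (*ja*, *sewo*, *ludu*, *zedao*).
Since the last vowel of *nopfi* is /i/ (a front vowel), it takes -ibi, giving *nopfiibi*.
Since the last vowel of *o* is /o/ (a back vowel), it takes -u, giving *ou*.

nopfiibi, ou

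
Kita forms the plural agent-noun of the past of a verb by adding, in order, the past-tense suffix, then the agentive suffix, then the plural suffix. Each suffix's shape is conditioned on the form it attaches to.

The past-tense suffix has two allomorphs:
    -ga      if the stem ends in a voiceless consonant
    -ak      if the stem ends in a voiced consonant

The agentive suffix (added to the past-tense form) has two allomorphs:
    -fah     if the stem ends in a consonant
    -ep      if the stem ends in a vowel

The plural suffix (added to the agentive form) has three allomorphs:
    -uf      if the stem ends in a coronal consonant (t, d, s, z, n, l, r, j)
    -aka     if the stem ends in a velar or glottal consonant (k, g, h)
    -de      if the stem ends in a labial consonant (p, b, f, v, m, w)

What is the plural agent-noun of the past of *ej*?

ejakfahaka

The final consonant of *ej* is /j/, which is voiced, so the past-tense suffix is -ak, giving *ejak*.
The final sound of the past-tense form *ejak* is /k/, which is a consonant, so the agentive suffix is -fah, giving *ejakfah*.
Since the final consonant of the agentive form *ejakfah* is /h/ (velar/glottal), it takes -aka, giving *ejakfahaka*.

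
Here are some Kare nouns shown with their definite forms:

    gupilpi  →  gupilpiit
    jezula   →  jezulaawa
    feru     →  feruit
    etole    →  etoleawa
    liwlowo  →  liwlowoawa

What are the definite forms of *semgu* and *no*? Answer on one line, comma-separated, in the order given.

The alternation tracks the last vowel of the stem — -it when the last vowel of the stem is a high vowel (*gupilpi*, *feru*); -awa when the last vowel of the stem is a non-high vowel (*jezula*, *etole*, *liwlowo*).
Since the last vowel of *semgu* is /u/ (a high vowel), it takes -it, giving *semguit*.
Since the last vowel of *no* is /o/ (a non-high vowel), it takes -awa, giving *noawa*.

semguit, noawa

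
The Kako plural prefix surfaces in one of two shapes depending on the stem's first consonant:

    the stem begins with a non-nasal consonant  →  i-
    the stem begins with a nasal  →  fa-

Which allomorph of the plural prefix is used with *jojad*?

*jojad* — first consonant /j/ (non-nasal) → i-.

i-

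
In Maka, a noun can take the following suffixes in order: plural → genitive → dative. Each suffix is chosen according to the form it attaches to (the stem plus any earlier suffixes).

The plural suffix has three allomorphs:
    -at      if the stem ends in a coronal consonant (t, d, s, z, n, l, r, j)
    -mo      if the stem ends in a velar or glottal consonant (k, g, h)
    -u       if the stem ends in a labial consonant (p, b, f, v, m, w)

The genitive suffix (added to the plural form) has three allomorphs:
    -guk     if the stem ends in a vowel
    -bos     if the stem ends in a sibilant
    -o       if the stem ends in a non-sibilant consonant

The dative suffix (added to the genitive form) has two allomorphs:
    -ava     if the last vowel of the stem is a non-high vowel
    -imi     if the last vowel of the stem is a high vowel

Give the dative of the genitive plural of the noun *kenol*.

*kenol* — final consonant /l/ (coronal) → -at → *kenolat*.
The final sound of the plural form *kenolat* is /t/, which is a non-sibilant consonant, so the genitive suffix is -o, giving *kenolato*.
Since the last vowel of the genitive form *kenolato* is /o/ (a non-high vowel), it takes -ava, giving *kenolatoava*.

kenolatoava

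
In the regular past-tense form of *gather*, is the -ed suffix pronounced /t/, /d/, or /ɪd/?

/d/

The stem *gather* ends in a voiced sound other than /d/.
The -ed suffix is realized as /ɪd/ after /t, d/; as /t/ after other voiceless consonants; and as /d/ after other voiced sounds.
So -ed on *gather* is pronounced /d/.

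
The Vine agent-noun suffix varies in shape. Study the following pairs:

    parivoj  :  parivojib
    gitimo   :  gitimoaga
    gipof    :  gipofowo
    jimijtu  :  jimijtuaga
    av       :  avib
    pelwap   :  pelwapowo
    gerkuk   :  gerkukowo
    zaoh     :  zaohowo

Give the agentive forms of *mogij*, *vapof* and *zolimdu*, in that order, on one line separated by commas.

mogijib, vapofowo, zolimduaga

The suffix is conditioned by the final sound: -owo when the stem ends in a voiceless consonant (*gipof*, *pelwap*, *gerkuk*, *zaoh*); -ib when the stem ends in a voiced consonant (*parivoj*, *av*); -aga when the stem ends in a vowel (*gitimo*, *jimijtu*).
*mogij* — final sound /j/ (a voiced consonant) → -ib → *mogijib*.
*vapof*: final sound = /f/, a voiceless consonant → -owo → *vapofowo*.
*zolimdu* — final sound /u/ (a vowel) → -aga → *zolimduaga*.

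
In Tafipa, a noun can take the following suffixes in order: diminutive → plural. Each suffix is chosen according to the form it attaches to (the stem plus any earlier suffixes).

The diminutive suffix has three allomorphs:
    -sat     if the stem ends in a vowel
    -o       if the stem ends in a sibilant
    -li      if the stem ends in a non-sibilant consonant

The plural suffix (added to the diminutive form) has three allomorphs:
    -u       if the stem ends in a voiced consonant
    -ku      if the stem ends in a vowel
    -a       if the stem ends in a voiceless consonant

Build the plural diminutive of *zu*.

zusata

*zu* — final sound /u/ (a vowel) → -sat → *zusat*.
The diminutive form *zusat* — final sound /t/ (a voiceless consonant) → -a → *zusata*.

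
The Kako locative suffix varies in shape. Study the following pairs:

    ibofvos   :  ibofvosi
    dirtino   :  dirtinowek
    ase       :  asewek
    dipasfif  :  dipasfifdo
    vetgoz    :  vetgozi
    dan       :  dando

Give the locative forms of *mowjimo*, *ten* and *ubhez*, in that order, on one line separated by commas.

mowjimowek, tendo, ubhezi

The pattern is sibilance of the final sound: -i when the stem ends in a sibilant (*ibofvos*, *vetgoz*); -do when the stem ends in a non-sibilant consonant (*dipasfif*, *dan*); -wek when the stem ends in a vowel (*dirtino*, *ase*).
Since the final sound of *mowjimo* is /o/ (a vowel), it takes -wek, giving *mowjimowek*.
*ten*: final sound = /n/, a non-sibilant consonant → -do → *tendo*.
Since the final sound of *ubhez* is /z/ (a sibilant), it takes -i, giving *ubhezi*.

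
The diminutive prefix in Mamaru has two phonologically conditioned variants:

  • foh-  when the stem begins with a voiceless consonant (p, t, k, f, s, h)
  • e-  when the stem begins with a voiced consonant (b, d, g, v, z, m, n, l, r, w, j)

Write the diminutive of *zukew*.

ezukew

*zukew*: first consonant = /z/, voiced → e- → *ezukew*.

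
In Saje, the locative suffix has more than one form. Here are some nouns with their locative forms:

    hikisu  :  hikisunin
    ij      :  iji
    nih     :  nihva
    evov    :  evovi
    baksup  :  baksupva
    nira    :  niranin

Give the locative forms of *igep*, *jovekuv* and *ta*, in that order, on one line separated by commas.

The alternation tracks the final sound of the stem — -va when the stem ends in a voiceless consonant (*nih*, *baksup*); -i when the stem ends in a voiced consonant (*ij*, *evov*); -nin when the stem ends in a vowel (*hikisu*, *nira*).
*igep* — final sound /p/ (a voiceless consonant) → -va → *igepva*.
The final sound of *jovekuv* is /v/, which is a voiced consonant, so the suffix is -i, giving *jovekuvi*.
*ta* — final sound /a/ (a vowel) → -nin → *tanin*.

igepva, jovekuvi, tanin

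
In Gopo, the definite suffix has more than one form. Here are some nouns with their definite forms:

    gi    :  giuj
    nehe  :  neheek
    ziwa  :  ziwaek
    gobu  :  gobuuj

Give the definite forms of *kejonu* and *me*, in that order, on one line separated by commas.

The alternation tracks the last vowel of the stem — -uj when the last vowel of the stem is a high vowel (*gi*, *gobu*); -ek when the last vowel of the stem is a non-high vowel (*nehe*, *ziwa*).
The last vowel of *kejonu* is /u/, which is a high vowel, so the suffix is -uj, giving *kejonuuj*.
*me* — last vowel /e/ (a non-high vowel) → -ek → *meek*.

kejonuuj, meek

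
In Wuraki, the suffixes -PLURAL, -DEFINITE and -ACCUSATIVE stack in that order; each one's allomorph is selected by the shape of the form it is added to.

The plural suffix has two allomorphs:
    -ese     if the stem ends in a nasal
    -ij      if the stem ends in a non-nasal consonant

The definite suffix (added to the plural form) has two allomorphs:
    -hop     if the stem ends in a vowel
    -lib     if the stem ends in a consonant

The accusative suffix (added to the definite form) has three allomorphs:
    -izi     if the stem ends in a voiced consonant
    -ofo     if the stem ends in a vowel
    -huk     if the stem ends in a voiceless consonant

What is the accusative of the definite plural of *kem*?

Since the final consonant of *kem* is /m/ (a nasal), it takes -ese, giving *kemese*.
The plural form *kemese* — final sound /e/ (a vowel) → -hop → *kemesehop*.
The definite form *kemesehop*: final sound = /p/, a voiceless consonant → -huk → *kemesehophuk*.

kemesehophuk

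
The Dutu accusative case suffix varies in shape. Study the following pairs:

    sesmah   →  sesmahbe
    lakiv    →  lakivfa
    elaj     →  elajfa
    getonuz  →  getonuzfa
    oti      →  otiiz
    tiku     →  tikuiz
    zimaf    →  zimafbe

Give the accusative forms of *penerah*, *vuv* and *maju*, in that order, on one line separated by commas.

penerahbe, vuvfa, majuiz

The suffix is conditioned by the final sound: -be when the stem ends in a voiceless consonant (*sesmah*, *zimaf*); -fa when the stem ends in a voiced consonant (*lakiv*, *elaj*, *getonuz*); -iz when the stem ends in a vowel (*oti*, *tiku*).
Since the final sound of *penerah* is /h/ (a voiceless consonant), it takes -be, giving *penerahbe*.
Since the final sound of *vuv* is /v/ (a voiced consonant), it takes -fa, giving *vuvfa*.
The final sound of *maju* is /u/, which is a vowel, so the suffix is -iz, giving *majuiz*.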